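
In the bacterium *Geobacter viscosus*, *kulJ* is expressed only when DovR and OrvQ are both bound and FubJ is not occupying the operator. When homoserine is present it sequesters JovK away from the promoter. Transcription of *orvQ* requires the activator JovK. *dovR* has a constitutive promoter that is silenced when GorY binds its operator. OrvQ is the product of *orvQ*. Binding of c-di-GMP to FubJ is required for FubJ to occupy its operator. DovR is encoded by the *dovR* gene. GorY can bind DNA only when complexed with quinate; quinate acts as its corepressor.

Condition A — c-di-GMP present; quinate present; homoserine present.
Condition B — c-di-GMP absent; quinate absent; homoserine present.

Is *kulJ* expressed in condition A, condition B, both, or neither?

neither

Condition A:
c-di-GMP is present, so FubJ is active.
Quinate is present, so GorY is active.
With repressor GorY bound, *dovR* is not transcribed.
So DovR is not produced.
Homoserine is present, so JovK is inactive.
Required activator JovK is absent, so *orvQ* is not transcribed.
So OrvQ is not produced.
With repressor FubJ bound, *kulJ* is not transcribed.
→ *kulJ* is OFF in A.
Condition B:
c-di-GMP is absent, so FubJ is inactive.
Quinate is absent, so GorY is inactive.
With no repressor bound, *dovR* is transcribed.
So DovR is produced and active.
Homoserine is present, so JovK is inactive.
Required activator JovK is absent, so *orvQ* is not transcribed.
So OrvQ is not produced.
Required activator OrvQ is absent, so *kulJ* is not transcribed.
→ *kulJ* is OFF in B.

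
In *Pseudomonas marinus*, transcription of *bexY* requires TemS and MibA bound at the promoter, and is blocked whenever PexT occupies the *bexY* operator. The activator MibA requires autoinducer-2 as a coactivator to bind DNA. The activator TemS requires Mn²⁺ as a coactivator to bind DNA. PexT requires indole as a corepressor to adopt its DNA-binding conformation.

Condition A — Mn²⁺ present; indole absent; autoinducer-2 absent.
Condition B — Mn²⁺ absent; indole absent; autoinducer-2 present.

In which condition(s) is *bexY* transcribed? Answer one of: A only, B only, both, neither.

neither

Condition A:
Mn²⁺ is present, so TemS is active.
Indole is absent, so PexT is inactive.
Autoinducer-2 is absent, so MibA is inactive.
Required activator MibA is absent, so *bexY* is not transcribed.
→ *bexY* is OFF in A.
Condition B:
Mn²⁺ is absent, so TemS is inactive.
Indole is absent, so PexT is inactive.
Autoinducer-2 is present, so MibA is active.
Required activator TemS is absent, so *bexY* is not transcribed.
→ *bexY* is OFF in B.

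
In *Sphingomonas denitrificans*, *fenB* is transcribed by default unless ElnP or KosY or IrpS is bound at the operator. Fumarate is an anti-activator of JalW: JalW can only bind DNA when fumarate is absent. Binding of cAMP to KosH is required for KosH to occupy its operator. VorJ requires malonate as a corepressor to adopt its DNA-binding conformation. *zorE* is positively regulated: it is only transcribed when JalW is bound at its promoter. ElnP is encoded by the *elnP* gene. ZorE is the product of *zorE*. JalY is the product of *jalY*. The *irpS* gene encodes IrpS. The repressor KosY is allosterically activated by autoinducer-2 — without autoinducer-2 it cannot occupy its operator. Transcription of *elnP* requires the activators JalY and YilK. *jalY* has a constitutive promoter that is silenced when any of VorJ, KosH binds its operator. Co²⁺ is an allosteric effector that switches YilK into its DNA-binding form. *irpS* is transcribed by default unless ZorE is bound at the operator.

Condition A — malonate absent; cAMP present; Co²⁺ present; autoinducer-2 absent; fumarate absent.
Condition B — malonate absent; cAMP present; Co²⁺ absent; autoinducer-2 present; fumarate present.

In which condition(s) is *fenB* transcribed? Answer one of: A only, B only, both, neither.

Condition A:
Malonate is absent, so VorJ is inactive.
cAMP is present, so KosH is active.
With repressor KosH bound, *jalY* is not transcribed.
So JalY is not produced.
Co²⁺ is present, so YilK is active.
Required activator JalY is absent, so *elnP* is not transcribed.
So ElnP is not produced.
Autoinducer-2 is absent, so KosY is inactive.
Fumarate is absent, so JalW is active.
No repressor is bound and JalW is active, so *zorE* is transcribed.
So ZorE is produced and active.
With repressor ZorE bound, *irpS* is not transcribed.
So IrpS is not produced.
With no repressor bound, *fenB* is transcribed.
→ *fenB* is ON in A.
Condition B:
Malonate is absent, so VorJ is inactive.
cAMP is present, so KosH is active.
With repressor KosH bound, *jalY* is not transcribed.
So JalY is not produced.
Co²⁺ is absent, so YilK is inactive.
Required activator JalY is absent, so *elnP* is not transcribed.
So ElnP is not produced.
Autoinducer-2 is present, so KosY is active.
Fumarate is present, so JalW is inactive.
Required activator JalW is absent, so *zorE* is not transcribed.
So ZorE is not produced.
With no repressor bound, *irpS* is transcribed.
So IrpS is produced and active.
With repressor KosY bound, *fenB* is not transcribed.
→ *fenB* is OFF in B.

A only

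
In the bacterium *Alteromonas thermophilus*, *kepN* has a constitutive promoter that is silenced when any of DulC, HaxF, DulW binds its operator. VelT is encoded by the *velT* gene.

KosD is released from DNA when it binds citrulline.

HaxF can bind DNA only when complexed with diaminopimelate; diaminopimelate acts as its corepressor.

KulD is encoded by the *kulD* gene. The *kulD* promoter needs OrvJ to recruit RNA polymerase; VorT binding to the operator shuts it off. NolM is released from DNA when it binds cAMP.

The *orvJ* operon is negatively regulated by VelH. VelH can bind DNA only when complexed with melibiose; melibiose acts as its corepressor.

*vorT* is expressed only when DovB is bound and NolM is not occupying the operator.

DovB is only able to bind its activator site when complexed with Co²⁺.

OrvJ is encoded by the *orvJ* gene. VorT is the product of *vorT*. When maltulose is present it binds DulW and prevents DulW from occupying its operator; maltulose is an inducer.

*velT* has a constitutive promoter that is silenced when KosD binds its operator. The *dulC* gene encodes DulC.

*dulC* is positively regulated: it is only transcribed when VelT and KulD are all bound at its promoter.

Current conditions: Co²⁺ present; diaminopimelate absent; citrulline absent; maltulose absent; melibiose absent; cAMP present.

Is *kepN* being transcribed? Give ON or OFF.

Citrulline is absent, so KosD is active.
With repressor KosD bound, *velT* is not transcribed.
So VelT is not produced.
cAMP is present, so NolM is inactive.
Co²⁺ is present, so DovB is active.
No repressor is bound and DovB is active, so *vorT* is transcribed.
So VorT is produced and active.
Melibiose is absent, so VelH is inactive.
With no repressor bound, *orvJ* is transcribed.
So OrvJ is produced and active.
With repressor VorT bound, *kulD* is not transcribed.
So KulD is not produced.
Required activator VelT is absent, so *dulC* is not transcribed.
So DulC is not produced.
Diaminopimelate is absent, so HaxF is inactive.
Maltulose is absent, so DulW is active.
With repressor DulW bound, *kepN* is not transcribed.

OFF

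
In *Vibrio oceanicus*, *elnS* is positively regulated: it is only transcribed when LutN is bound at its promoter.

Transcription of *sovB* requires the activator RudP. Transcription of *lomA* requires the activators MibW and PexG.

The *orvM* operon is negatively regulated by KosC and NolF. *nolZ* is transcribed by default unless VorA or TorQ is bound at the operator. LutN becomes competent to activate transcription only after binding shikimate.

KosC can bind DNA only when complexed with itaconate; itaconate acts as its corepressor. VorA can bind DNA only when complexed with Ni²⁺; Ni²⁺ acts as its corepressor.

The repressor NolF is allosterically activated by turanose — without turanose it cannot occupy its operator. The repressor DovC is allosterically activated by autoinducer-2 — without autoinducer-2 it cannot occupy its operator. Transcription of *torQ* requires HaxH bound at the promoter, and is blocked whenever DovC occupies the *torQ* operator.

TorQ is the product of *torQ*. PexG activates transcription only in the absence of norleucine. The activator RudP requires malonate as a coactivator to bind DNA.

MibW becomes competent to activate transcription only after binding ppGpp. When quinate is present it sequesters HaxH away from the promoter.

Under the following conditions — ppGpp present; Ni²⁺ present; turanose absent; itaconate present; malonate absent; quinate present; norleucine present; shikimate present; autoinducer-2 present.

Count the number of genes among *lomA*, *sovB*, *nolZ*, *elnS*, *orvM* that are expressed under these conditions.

ppGpp is present, so MibW is active.
Norleucine is present, so PexG is inactive.
Required activator PexG is absent, so *lomA* is not transcribed.
→ *lomA* is OFF.
Malonate is absent, so RudP is inactive.
Required activator RudP is absent, so *sovB* is not transcribed.
→ *sovB* is OFF.
Ni²⁺ is present, so VorA is active.
Autoinducer-2 is present, so DovC is active.
Quinate is present, so HaxH is inactive.
With repressor DovC bound, *torQ* is not transcribed.
So TorQ is not produced.
With repressor VorA bound, *nolZ* is not transcribed.
→ *nolZ* is OFF.
Shikimate is present, so LutN is active.
No repressor is bound and LutN is active, so *elnS* is transcribed.
→ *elnS* is ON.
Itaconate is present, so KosC is active.
Turanose is absent, so NolF is inactive.
With repressor KosC bound, *orvM* is not transcribed.
→ *orvM* is OFF.
1 of the 5 genes is transcribed.

1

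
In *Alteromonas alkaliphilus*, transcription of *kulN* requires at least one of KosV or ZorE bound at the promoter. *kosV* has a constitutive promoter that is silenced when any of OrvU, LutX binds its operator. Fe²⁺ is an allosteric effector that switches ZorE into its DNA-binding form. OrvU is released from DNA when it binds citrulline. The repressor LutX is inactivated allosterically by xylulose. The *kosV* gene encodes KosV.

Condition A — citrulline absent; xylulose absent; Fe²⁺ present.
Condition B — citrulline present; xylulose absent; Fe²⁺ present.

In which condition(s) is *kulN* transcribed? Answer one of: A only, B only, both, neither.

Condition A:
Citrulline is absent, so OrvU is active.
Xylulose is absent, so LutX is active.
With repressor OrvU bound, *kosV* is not transcribed.
So KosV is not produced.
Fe²⁺ is present, so ZorE is active.
Activator ZorE is present, so *kulN* is transcribed.
→ *kulN* is ON in A.
Condition B:
Citrulline is present, so OrvU is inactive.
Xylulose is absent, so LutX is active.
With repressor LutX bound, *kosV* is not transcribed.
So KosV is not produced.
Fe²⁺ is present, so ZorE is active.
Activator ZorE is present, so *kulN* is transcribed.
→ *kulN* is ON in B.

both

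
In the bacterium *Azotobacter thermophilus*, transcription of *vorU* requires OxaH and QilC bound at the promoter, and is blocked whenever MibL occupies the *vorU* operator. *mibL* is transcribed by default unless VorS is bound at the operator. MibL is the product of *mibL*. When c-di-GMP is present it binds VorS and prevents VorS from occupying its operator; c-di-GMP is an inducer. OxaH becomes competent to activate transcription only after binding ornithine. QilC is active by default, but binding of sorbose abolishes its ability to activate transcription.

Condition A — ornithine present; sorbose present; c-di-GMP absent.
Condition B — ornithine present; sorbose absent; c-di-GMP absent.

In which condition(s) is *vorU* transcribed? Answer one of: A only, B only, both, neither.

B only

Condition A:
Ornithine is present, so OxaH is active.
Sorbose is present, so QilC is inactive.
c-di-GMP is absent, so VorS is active.
With repressor VorS bound, *mibL* is not transcribed.
So MibL is not produced.
Required activator QilC is absent, so *vorU* is not transcribed.
→ *vorU* is OFF in A.
Condition B:
Ornithine is present, so OxaH is active.
Sorbose is absent, so QilC is active.
c-di-GMP is absent, so VorS is active.
With repressor VorS bound, *mibL* is not transcribed.
So MibL is not produced.
No repressor is bound and OxaH and QilC are active, so *vorU* is transcribed.
→ *vorU* is ON in B.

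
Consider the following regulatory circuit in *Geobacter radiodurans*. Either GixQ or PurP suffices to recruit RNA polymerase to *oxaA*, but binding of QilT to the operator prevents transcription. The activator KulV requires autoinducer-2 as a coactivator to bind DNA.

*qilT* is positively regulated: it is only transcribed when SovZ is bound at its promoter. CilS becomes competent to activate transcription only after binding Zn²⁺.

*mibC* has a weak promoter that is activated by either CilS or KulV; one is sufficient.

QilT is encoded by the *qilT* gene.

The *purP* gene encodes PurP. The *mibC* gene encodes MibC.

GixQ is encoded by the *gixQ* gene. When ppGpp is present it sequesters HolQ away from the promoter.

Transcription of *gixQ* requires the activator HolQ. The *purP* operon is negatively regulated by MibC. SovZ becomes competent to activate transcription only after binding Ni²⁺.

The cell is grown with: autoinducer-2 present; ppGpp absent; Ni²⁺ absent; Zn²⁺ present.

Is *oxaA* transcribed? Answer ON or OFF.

ON

ppGpp is absent, so HolQ is active.
No repressor is bound and HolQ is active, so *gixQ* is transcribed.
So GixQ is produced and active.
Zn²⁺ is present, so CilS is active.
Autoinducer-2 is present, so KulV is active.
Activator CilS is present, so *mibC* is transcribed.
So MibC is produced and active.
With repressor MibC bound, *purP* is not transcribed.
So PurP is not produced.
Ni²⁺ is absent, so SovZ is inactive.
Required activator SovZ is absent, so *qilT* is not transcribed.
So QilT is not produced.
Activator GixQ is present, so *oxaA* is transcribed.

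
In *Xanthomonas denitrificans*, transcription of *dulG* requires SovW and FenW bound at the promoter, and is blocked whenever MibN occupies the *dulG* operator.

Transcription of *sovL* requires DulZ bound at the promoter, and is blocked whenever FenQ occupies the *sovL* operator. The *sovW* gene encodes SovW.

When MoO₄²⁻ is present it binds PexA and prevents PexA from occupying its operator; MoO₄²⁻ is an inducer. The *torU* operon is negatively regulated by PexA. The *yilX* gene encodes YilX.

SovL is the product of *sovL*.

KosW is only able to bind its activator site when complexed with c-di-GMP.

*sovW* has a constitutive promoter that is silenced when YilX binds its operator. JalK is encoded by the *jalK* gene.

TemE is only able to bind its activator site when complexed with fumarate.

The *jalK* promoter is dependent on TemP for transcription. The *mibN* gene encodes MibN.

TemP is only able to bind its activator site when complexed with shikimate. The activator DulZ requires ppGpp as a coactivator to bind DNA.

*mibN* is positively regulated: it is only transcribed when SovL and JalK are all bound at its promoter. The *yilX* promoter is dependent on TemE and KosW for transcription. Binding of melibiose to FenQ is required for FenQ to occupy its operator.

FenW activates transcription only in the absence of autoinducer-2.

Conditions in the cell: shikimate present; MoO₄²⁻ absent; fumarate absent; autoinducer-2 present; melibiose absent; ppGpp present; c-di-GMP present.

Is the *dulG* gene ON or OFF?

OFF

ppGpp is present, so DulZ is active.
Melibiose is absent, so FenQ is inactive.
No repressor is bound and DulZ is active, so *sovL* is transcribed.
So SovL is produced and active.
Shikimate is present, so TemP is active.
No repressor is bound and TemP is active, so *jalK* is transcribed.
So JalK is produced and active.
No repressor is bound and SovL and JalK are active, so *mibN* is transcribed.
So MibN is produced and active.
Fumarate is absent, so TemE is inactive.
c-di-GMP is present, so KosW is active.
Required activator TemE is absent, so *yilX* is not transcribed.
So YilX is not produced.
With no repressor bound, *sovW* is transcribed.
So SovW is produced and active.
Autoinducer-2 is present, so FenW is inactive.
With repressor MibN bound, *dulG* is not transcribed.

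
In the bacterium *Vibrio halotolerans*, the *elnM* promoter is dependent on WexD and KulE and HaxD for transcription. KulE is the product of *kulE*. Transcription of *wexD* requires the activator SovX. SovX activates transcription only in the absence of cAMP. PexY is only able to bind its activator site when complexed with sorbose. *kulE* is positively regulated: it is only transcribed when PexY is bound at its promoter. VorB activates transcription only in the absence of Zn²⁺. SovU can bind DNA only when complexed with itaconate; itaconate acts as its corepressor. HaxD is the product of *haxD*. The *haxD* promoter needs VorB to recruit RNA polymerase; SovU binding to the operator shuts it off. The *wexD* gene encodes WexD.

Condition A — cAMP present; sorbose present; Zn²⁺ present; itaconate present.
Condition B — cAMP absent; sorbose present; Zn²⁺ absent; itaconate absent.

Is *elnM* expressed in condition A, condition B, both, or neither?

Condition A:
cAMP is present, so SovX is inactive.
Required activator SovX is absent, so *wexD* is not transcribed.
So WexD is not produced.
Sorbose is present, so PexY is active.
No repressor is bound and PexY is active, so *kulE* is transcribed.
So KulE is produced and active.
Zn²⁺ is present, so VorB is inactive.
Itaconate is present, so SovU is active.
With repressor SovU bound, *haxD* is not transcribed.
So HaxD is not produced.
Required activator WexD is absent, so *elnM* is not transcribed.
→ *elnM* is OFF in A.
Condition B:
cAMP is absent, so SovX is active.
No repressor is bound and SovX is active, so *wexD* is transcribed.
So WexD is produced and active.
Sorbose is present, so PexY is active.
No repressor is bound and PexY is active, so *kulE* is transcribed.
So KulE is produced and active.
Zn²⁺ is absent, so VorB is active.
Itaconate is absent, so SovU is inactive.
No repressor is bound and VorB is active, so *haxD* is transcribed.
So HaxD is produced and active.
No repressor is bound and WexD and KulE and HaxD are active, so *elnM* is transcribed.
→ *elnM* is ON in B.

B only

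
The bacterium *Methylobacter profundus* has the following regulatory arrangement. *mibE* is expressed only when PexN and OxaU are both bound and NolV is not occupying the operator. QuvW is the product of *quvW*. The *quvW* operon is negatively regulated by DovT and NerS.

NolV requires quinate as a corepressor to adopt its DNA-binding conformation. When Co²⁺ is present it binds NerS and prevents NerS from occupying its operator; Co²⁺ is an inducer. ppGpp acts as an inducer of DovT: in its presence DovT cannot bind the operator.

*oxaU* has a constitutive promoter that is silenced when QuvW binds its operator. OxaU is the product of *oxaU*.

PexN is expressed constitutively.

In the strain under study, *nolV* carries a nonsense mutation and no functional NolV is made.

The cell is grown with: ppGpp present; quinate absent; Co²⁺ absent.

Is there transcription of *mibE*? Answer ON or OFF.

NolV is non-functional in this strain, so it has no effect.
PexN is produced constitutively and is active.
ppGpp is present, so DovT is inactive.
Co²⁺ is absent, so NerS is active.
With repressor NerS bound, *quvW* is not transcribed.
So QuvW is not produced.
With no repressor bound, *oxaU* is transcribed.
So OxaU is produced and active.
No repressor is bound and PexN and OxaU are active, so *mibE* is transcribed.

ON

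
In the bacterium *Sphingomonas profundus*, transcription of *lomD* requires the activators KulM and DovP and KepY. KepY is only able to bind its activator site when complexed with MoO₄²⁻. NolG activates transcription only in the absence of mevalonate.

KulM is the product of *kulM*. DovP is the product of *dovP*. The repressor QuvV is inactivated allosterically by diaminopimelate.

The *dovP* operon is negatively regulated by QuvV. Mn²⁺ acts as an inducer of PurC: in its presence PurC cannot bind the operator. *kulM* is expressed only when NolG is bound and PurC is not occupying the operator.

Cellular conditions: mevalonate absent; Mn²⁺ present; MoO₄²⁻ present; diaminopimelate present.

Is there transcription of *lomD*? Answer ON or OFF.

ON

Mn²⁺ is present, so PurC is inactive.
Mevalonate is absent, so NolG is active.
No repressor is bound and NolG is active, so *kulM* is transcribed.
So KulM is produced and active.
Diaminopimelate is present, so QuvV is inactive.
With no repressor bound, *dovP* is transcribed.
So DovP is produced and active.
MoO₄²⁻ is present, so KepY is active.
No repressor is bound and KulM and DovP and KepY are active, so *lomD* is transcribed.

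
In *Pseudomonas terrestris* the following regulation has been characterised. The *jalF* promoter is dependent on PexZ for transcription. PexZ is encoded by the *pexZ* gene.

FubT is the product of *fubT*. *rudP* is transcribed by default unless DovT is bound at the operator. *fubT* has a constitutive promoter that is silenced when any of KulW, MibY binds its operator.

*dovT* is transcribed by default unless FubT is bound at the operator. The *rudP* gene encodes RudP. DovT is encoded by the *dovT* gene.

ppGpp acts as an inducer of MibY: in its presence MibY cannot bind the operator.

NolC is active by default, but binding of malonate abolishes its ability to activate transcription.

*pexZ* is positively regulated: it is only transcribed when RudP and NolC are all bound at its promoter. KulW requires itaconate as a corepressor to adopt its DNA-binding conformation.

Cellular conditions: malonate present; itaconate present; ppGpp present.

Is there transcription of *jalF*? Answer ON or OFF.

OFF

Itaconate is present, so KulW is active.
ppGpp is present, so MibY is inactive.
With repressor KulW bound, *fubT* is not transcribed.
So FubT is not produced.
With no repressor bound, *dovT* is transcribed.
So DovT is produced and active.
With repressor DovT bound, *rudP* is not transcribed.
So RudP is not produced.
Malonate is present, so NolC is inactive.
Required activator RudP is absent, so *pexZ* is not transcribed.
So PexZ is not produced.
Required activator PexZ is absent, so *jalF* is not transcribed.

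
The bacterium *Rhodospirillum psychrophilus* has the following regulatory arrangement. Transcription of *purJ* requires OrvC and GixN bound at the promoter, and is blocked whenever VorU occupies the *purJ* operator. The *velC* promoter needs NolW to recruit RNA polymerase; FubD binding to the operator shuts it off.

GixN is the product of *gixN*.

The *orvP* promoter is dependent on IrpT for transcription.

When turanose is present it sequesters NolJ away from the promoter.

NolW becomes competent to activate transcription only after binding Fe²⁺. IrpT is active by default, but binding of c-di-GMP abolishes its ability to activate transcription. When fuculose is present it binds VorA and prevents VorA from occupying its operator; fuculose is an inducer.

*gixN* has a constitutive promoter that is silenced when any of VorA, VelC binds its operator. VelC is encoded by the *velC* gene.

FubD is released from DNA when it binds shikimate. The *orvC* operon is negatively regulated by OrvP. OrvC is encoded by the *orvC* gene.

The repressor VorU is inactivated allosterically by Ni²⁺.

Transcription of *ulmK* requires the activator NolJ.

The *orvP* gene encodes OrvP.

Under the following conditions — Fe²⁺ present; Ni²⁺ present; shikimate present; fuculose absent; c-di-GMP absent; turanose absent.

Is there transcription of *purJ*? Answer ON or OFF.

OFF

c-di-GMP is absent, so IrpT is active.
No repressor is bound and IrpT is active, so *orvP* is transcribed.
So OrvP is produced and active.
With repressor OrvP bound, *orvC* is not transcribed.
So OrvC is not produced.
Ni²⁺ is present, so VorU is inactive.
Fuculose is absent, so VorA is active.
Fe²⁺ is present, so NolW is active.
Shikimate is present, so FubD is inactive.
No repressor is bound and NolW is active, so *velC* is transcribed.
So VelC is produced and active.
With repressor VorA bound, *gixN* is not transcribed.
So GixN is not produced.
Required activator OrvC is absent, so *purJ* is not transcribed.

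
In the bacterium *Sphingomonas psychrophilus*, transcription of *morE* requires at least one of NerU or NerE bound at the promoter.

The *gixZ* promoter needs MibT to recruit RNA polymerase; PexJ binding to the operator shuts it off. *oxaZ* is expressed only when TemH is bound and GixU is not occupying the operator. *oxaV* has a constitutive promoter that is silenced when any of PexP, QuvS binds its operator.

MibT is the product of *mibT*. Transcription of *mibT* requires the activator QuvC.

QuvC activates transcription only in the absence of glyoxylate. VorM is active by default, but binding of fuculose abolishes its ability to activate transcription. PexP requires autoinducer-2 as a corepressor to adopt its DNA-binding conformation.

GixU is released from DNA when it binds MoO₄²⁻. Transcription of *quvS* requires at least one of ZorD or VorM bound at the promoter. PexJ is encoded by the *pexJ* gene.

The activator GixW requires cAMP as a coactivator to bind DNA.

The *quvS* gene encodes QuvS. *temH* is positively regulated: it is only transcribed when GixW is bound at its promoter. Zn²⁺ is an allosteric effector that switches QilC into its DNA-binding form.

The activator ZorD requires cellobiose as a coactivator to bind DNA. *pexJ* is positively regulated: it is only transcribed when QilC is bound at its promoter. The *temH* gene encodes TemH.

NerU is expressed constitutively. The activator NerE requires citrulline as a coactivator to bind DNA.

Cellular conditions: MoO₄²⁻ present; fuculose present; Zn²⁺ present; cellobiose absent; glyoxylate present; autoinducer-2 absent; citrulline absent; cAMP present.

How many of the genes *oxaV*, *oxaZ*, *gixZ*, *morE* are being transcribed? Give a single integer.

Autoinducer-2 is absent, so PexP is inactive.
Cellobiose is absent, so ZorD is inactive.
Fuculose is present, so VorM is inactive.
No activator is available at the *quvS* promoter, so *quvS* is not transcribed.
So QuvS is not produced.
With no repressor bound, *oxaV* is transcribed.
→ *oxaV* is ON.
cAMP is present, so GixW is active.
No repressor is bound and GixW is active, so *temH* is transcribed.
So TemH is produced and active.
MoO₄²⁻ is present, so GixU is inactive.
No repressor is bound and TemH is active, so *oxaZ* is transcribed.
→ *oxaZ* is ON.
Glyoxylate is present, so QuvC is inactive.
Required activator QuvC is absent, so *mibT* is not transcribed.
So MibT is not produced.
Zn²⁺ is present, so QilC is active.
No repressor is bound and QilC is active, so *pexJ* is transcribed.
So PexJ is produced and active.
With repressor PexJ bound, *gixZ* is not transcribed.
→ *gixZ* is OFF.
NerU is produced constitutively and is active.
Citrulline is absent, so NerE is inactive.
Activator NerU is present, so *morE* is transcribed.
→ *morE* is ON.
3 of the 4 genes are transcribed.

3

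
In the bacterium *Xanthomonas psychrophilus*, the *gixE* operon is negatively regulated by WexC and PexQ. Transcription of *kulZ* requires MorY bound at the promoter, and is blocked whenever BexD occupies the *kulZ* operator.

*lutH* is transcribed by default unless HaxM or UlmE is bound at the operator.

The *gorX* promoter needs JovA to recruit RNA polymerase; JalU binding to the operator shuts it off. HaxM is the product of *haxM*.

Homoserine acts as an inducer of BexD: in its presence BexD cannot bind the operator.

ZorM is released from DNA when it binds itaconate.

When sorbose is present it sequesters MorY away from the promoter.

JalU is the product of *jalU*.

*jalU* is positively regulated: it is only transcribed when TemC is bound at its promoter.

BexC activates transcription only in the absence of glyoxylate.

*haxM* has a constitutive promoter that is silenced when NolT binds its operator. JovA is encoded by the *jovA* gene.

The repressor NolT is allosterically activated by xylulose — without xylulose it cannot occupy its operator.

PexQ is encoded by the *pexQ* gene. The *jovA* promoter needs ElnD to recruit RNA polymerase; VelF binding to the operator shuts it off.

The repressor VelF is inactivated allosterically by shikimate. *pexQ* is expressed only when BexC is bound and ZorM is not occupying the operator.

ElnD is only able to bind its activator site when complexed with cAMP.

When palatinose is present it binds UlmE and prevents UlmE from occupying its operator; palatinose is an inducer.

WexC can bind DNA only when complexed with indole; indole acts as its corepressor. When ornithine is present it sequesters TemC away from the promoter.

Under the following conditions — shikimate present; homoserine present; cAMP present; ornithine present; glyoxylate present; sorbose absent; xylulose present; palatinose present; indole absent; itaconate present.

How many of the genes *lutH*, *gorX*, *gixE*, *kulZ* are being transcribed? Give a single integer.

4

Xylulose is present, so NolT is active.
With repressor NolT bound, *haxM* is not transcribed.
So HaxM is not produced.
Palatinose is present, so UlmE is inactive.
With no repressor bound, *lutH* is transcribed.
→ *lutH* is ON.
Ornithine is present, so TemC is inactive.
Required activator TemC is absent, so *jalU* is not transcribed.
So JalU is not produced.
Shikimate is present, so VelF is inactive.
cAMP is present, so ElnD is active.
No repressor is bound and ElnD is active, so *jovA* is transcribed.
So JovA is produced and active.
No repressor is bound and JovA is active, so *gorX* is transcribed.
→ *gorX* is ON.
Indole is absent, so WexC is inactive.
Itaconate is present, so ZorM is inactive.
Glyoxylate is present, so BexC is inactive.
Required activator BexC is absent, so *pexQ* is not transcribed.
So PexQ is not produced.
With no repressor bound, *gixE* is transcribed.
→ *gixE* is ON.
Sorbose is absent, so MorY is active.
Homoserine is present, so BexD is inactive.
No repressor is bound and MorY is active, so *kulZ* is transcribed.
→ *kulZ* is ON.
4 of the 4 genes are transcribed.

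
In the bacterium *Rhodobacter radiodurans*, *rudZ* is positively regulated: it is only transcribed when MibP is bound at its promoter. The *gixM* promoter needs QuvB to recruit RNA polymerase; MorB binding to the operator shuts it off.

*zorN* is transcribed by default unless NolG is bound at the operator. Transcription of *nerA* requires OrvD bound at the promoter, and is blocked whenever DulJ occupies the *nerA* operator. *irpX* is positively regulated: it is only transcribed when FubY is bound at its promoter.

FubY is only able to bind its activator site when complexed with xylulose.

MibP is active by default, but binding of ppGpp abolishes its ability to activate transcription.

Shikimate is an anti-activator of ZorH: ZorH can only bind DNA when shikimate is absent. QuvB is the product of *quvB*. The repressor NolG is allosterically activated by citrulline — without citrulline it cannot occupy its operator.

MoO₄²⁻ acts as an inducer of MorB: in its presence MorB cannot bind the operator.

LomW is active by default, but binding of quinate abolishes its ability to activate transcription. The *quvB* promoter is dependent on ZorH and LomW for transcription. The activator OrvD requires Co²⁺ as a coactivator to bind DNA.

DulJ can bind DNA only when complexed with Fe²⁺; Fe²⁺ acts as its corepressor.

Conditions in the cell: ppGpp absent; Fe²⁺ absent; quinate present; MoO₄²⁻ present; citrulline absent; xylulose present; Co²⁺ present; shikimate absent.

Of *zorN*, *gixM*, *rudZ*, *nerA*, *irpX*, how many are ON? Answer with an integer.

Citrulline is absent, so NolG is inactive.
With no repressor bound, *zorN* is transcribed.
→ *zorN* is ON.
MoO₄²⁻ is present, so MorB is inactive.
Shikimate is absent, so ZorH is active.
Quinate is present, so LomW is inactive.
Required activator LomW is absent, so *quvB* is not transcribed.
So QuvB is not produced.
Required activator QuvB is absent, so *gixM* is not transcribed.
→ *gixM* is OFF.
ppGpp is absent, so MibP is active.
No repressor is bound and MibP is active, so *rudZ* is transcribed.
→ *rudZ* is ON.
Fe²⁺ is absent, so DulJ is inactive.
Co²⁺ is present, so OrvD is active.
No repressor is bound and OrvD is active, so *nerA* is transcribed.
→ *nerA* is ON.
Xylulose is present, so FubY is active.
No repressor is bound and FubY is active, so *irpX* is transcribed.
→ *irpX* is ON.
4 of the 5 genes are transcribed.

4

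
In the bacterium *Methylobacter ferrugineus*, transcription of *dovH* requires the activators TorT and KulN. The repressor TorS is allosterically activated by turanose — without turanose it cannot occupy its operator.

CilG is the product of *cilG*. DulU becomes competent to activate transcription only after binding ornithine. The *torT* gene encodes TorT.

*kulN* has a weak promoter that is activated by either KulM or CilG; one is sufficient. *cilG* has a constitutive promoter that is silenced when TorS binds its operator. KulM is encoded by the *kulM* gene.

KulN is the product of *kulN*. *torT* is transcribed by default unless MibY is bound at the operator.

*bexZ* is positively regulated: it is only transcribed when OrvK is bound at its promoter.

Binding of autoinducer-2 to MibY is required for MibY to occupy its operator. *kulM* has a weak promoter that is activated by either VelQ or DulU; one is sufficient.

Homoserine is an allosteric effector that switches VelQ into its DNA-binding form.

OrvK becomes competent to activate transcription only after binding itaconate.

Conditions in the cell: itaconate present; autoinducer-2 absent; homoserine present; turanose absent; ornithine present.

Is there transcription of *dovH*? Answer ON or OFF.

Autoinducer-2 is absent, so MibY is inactive.
With no repressor bound, *torT* is transcribed.
So TorT is produced and active.
Homoserine is present, so VelQ is active.
Ornithine is present, so DulU is active.
Activator VelQ is present, so *kulM* is transcribed.
So KulM is produced and active.
Turanose is absent, so TorS is inactive.
With no repressor bound, *cilG* is transcribed.
So CilG is produced and active.
Activator KulM is present, so *kulN* is transcribed.
So KulN is produced and active.
No repressor is bound and TorT and KulN are active, so *dovH* is transcribed.

ON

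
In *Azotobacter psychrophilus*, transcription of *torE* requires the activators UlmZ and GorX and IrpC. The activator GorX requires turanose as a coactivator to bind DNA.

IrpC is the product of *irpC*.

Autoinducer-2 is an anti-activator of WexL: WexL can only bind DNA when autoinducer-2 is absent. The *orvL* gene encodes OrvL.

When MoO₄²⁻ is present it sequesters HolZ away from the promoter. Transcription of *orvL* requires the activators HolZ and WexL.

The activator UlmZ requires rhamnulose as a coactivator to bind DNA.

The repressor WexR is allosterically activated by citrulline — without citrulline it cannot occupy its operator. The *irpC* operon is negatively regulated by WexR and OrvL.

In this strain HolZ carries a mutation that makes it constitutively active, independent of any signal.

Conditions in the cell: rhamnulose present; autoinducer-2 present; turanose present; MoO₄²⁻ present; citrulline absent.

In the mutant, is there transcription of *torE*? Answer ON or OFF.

ON

Rhamnulose is present, so UlmZ is active.
Turanose is present, so GorX is active.
Citrulline is absent, so WexR is inactive.
HolZ is constitutively active in this strain.
Autoinducer-2 is present, so WexL is inactive.
Required activator WexL is absent, so *orvL* is not transcribed.
So OrvL is not produced.
With no repressor bound, *irpC* is transcribed.
So IrpC is produced and active.
No repressor is bound and UlmZ and GorX and IrpC are active, so *torE* is transcribed.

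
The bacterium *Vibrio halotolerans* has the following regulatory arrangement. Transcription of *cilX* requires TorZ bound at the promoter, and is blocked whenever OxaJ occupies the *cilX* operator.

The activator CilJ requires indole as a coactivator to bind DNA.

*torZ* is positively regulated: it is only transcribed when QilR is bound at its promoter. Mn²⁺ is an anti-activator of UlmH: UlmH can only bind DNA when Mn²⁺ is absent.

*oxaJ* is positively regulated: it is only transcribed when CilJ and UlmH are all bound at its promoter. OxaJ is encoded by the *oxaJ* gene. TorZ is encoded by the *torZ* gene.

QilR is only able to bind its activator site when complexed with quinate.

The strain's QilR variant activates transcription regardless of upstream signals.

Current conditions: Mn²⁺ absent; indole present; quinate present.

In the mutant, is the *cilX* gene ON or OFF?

QilR is constitutively active in this strain.
No repressor is bound and QilR is active, so *torZ* is transcribed.
So TorZ is produced and active.
Indole is present, so CilJ is active.
Mn²⁺ is absent, so UlmH is active.
No repressor is bound and CilJ and UlmH are active, so *oxaJ* is transcribed.
So OxaJ is produced and active.
With repressor OxaJ bound, *cilX* is not transcribed.

OFF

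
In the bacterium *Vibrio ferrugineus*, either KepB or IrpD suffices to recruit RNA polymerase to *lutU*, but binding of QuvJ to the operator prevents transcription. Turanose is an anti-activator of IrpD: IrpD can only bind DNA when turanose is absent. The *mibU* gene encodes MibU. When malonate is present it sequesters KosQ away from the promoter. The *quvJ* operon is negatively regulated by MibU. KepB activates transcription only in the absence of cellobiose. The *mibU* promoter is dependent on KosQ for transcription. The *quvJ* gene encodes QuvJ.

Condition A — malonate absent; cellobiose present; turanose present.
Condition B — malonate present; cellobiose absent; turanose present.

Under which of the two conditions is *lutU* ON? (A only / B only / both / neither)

neither

Condition A:
Malonate is absent, so KosQ is active.
No repressor is bound and KosQ is active, so *mibU* is transcribed.
So MibU is produced and active.
With repressor MibU bound, *quvJ* is not transcribed.
So QuvJ is not produced.
Cellobiose is present, so KepB is inactive.
Turanose is present, so IrpD is inactive.
No activator is available at the *lutU* promoter, so *lutU* is not transcribed.
→ *lutU* is OFF in A.
Condition B:
Malonate is present, so KosQ is inactive.
Required activator KosQ is absent, so *mibU* is not transcribed.
So MibU is not produced.
With no repressor bound, *quvJ* is transcribed.
So QuvJ is produced and active.
Cellobiose is absent, so KepB is active.
Turanose is present, so IrpD is inactive.
With repressor QuvJ bound, *lutU* is not transcribed.
→ *lutU* is OFF in B.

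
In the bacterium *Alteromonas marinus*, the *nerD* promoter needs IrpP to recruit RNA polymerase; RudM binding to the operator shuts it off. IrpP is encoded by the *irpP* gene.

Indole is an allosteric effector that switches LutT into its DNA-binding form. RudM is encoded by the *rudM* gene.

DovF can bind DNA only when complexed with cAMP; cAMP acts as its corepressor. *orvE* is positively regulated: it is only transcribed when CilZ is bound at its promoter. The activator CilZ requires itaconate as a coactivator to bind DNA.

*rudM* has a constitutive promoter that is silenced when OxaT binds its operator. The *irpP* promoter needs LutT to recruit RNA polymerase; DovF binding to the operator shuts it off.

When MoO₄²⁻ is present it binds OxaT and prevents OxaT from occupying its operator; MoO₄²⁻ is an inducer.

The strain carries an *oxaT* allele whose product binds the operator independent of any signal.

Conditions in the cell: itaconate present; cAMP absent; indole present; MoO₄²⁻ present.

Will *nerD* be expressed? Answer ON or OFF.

ON

cAMP is absent, so DovF is inactive.
Indole is present, so LutT is active.
No repressor is bound and LutT is active, so *irpP* is transcribed.
So IrpP is produced and active.
OxaT is constitutively active in this strain.
With repressor OxaT bound, *rudM* is not transcribed.
So RudM is not produced.
No repressor is bound and IrpP is active, so *nerD* is transcribed.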